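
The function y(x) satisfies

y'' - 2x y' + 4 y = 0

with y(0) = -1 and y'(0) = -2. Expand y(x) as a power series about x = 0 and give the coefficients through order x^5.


Ansatz: y(x) = sum_{n>=0} a_n x^n, so y'(x) = sum_{n>=1} n a_n x^(n-1) and y''(x) = sum_{n>=2} n(n-1) a_n x^(n-2).
Substitute into P(x) y'' + Q(x) y' + R(x) y = 0 with P(x) = 1, Q(x) = -2x, R(x) = 4, and match powers of x.
Initial conditions: a_0 = -1, a_1 = -2.
Setting the coefficient of each power of x to zero and solving order by order (substituting the coefficients already found):
  x^0: 2 a_2 + 4 a_0 = 0  ->  2 a_2 = -4 a_0 = 4  ->  a_2 = 2
  x^1: 6 a_3 + 2 a_1 = 0  ->  6 a_3 = -2 a_1 = 4  ->  a_3 = 2/3
  x^2: 12 a_4 = 0  ->  a_4 = 0
  x^3: 20 a_5 - 2 a_3 = 0  ->  20 a_5 = 2 a_3 = 4/3  ->  a_5 = 1/15
Truncated series: y(x) = -1 - 2 x + 2 x^2 + (2/3) x^3 + (1/15) x^5 + O(x^6).

a_0 = -1; a_1 = -2; a_2 = 2; a_3 = 2/3; a_4 = 0; a_5 = 1/15


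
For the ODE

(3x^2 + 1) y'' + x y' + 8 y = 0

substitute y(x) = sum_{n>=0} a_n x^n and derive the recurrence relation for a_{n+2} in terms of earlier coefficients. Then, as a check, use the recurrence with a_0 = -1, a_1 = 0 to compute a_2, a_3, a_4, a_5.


Substitute y = sum_n a_n x^n.
(1 + 3 x^2) y'' contributes (n+2)(n+1) a_{n+2} + 3 n(n-1) a_n at x^n.
x y'(x) contributes n a_n at x^n.
8 y(x) contributes 8 a_n at x^n.
Matching x^n: (n+2)(n+1) a_{n+2} + (3 n(n-1) + n + 8) a_n = 0.
Thus a_{n+2} = (-3 n(n-1) - n - 8) / ((n+1)(n+2)) * a_n.

Check with a_0 = -1, a_1 = 0 (apply the recurrence for n = 0, 1, 2, 3): a_0 = -1, a_1 = 0, a_2 = 4, a_3 = 0, a_4 = -16/3, a_5 = 0.

a_(n+2) = (-3 n(n-1) - n - 8) / ((n+1)(n+2)) * a_n; check: a_0 = -1, a_1 = 0, a_2 = 4, a_3 = 0, a_4 = -16/3, a_5 = 0


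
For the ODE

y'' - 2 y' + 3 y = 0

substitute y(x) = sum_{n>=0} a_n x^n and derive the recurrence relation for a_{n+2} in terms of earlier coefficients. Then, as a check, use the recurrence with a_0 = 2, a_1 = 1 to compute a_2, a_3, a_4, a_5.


Substitute y = sum_n a_n x^n.
y''(x) has coefficient (n+2)(n+1) a_{n+2} at x^n;
-2 y'(x) has coefficient -2 (n+1) a_{n+1} at x^n;
3 y(x) has coefficient 3 a_n at x^n.
Matching x^n: (n+2)(n+1) a_{n+2} - 2 (n+1) a_{n+1} + 3 a_n = 0.
Thus a_{n+2} = [2 (n+1) a_{n+1} - 3 a_n] / ((n+1)(n+2)).

Check with a_0 = 2, a_1 = 1 (apply the recurrence for n = 0, 1, 2, 3): a_0 = 2, a_1 = 1, a_2 = -2, a_3 = -11/6, a_4 = -5/12, a_5 = 13/120.

a_(n+2) = [2 (n+1) a_(n+1) - 3 a_n] / ((n+1)(n+2)); check: a_0 = 2, a_1 = 1, a_2 = -2, a_3 = -11/6, a_4 = -5/12, a_5 = 13/120


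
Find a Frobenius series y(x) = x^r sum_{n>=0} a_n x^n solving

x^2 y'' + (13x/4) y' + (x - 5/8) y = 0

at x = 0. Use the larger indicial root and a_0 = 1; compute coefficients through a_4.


Write in Frobenius form y'' + (p(x)/x) y' + (q(x)/x^2) y = 0:
  p(x) = 13/4,  q(x) = x - 5/8.
Indicial equation: r(r-1) + (13/4) r + (-5/8) = 0 -> roots r_1 = 1/4, r_2 = -5/2.
Take r = r_1 = 1/4. Let y(x) = x^r sum_{n>=0} a_n x^n with a_0 = 1.
Substitute y = x^r sum a_n x^n and match x^{r+n}. The recurrence is
  D(n) a_n + 1 a_{n-1} = 0,  where D(n) = (r+n)(r+n-1) + (13/4)(r+n) + (-5/8).
  a_n = -1 / D(n) * a_{n-1}.
Since the indicial polynomial factors as (r - r_1)(r - r_2), D(n) = (r_1 + n - r_1)(r_1 + n - r_2) = n(n + 11/4).
Evaluating step by step (a_0 = 1):
  n = 1: D(1) = 1(1 + 11/4) = 15/4; numerator = -1(1) = -1; a_1 = (-1)/(15/4) = -4/15
  n = 2: D(2) = 2(2 + 11/4) = 19/2; numerator = -1(-4/15) = 4/15; a_2 = (4/15)/(19/2) = 8/285
  n = 3: D(3) = 3(3 + 11/4) = 69/4; numerator = -1(8/285) = -8/285; a_3 = (-8/285)/(69/4) = -32/19665
  n = 4: D(4) = 4(4 + 11/4) = 27; numerator = -1(-32/19665) = 32/19665; a_4 = (32/19665)/(27) = 32/530955

r = 1/4; a_0 = 1; a_1 = -4/15; a_2 = 8/285; a_3 = -32/19665; a_4 = 32/530955


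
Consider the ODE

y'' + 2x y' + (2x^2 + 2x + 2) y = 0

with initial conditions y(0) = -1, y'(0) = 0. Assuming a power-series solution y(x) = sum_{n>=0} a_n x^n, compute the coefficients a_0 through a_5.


Ansatz: y(x) = sum_{n>=0} a_n x^n, so y'(x) = sum_{n>=1} n a_n x^(n-1) and y''(x) = sum_{n>=2} n(n-1) a_n x^(n-2).
Substitute into P(x) y'' + Q(x) y' + R(x) y = 0 with P(x) = 1, Q(x) = 2x, R(x) = 2x^2 + 2x + 2, and match powers of x.
Initial conditions: a_0 = -1, a_1 = 0.
Setting the coefficient of each power of x to zero and solving order by order (substituting the coefficients already found):
  x^0: 2 a_2 + 2 a_0 = 0  ->  2 a_2 = -2 a_0 = 2  ->  a_2 = 1
  x^1: 6 a_3 + 4 a_1 + 2 a_0 = 0  ->  6 a_3 = -4 a_1 - 2 a_0 = 2  ->  a_3 = 1/3
  x^2: 12 a_4 + 6 a_2 + 2 a_1 + 2 a_0 = 0  ->  12 a_4 = -6 a_2 - 2 a_1 - 2 a_0 = -4  ->  a_4 = -1/3
  x^3: 20 a_5 + 8 a_3 + 2 a_2 + 2 a_1 = 0  ->  20 a_5 = -8 a_3 - 2 a_2 - 2 a_1 = -14/3  ->  a_5 = -7/30
Truncated series: y(x) = -1 + x^2 + (1/3) x^3 - (1/3) x^4 - (7/30) x^5 + O(x^6).

a_0 = -1; a_1 = 0; a_2 = 1; a_3 = 1/3; a_4 = -1/3; a_5 = -7/30


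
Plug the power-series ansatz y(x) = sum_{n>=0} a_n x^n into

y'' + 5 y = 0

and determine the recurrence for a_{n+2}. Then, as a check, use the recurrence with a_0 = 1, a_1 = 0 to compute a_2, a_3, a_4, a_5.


Substitute y = sum_n a_n x^n into y'' + (const) y = 0.
y''(x) = sum_{n>=0} (n+2)(n+1) a_{n+2} x^n.
The ODE becomes sum_n [(n+2)(n+1) a_{n+2} + 5 a_n] x^n = 0.
Setting each coefficient to zero gives the recurrence:
  (n+2)(n+1) a_{n+2} + 5 a_n = 0,
  a_{n+2} = -5 / ((n+1)(n+2)) a_n.

Check with a_0 = 1, a_1 = 0 (apply the recurrence for n = 0, 1, 2, 3): a_0 = 1, a_1 = 0, a_2 = -5/2, a_3 = 0, a_4 = 25/24, a_5 = 0.

a_{n+2} = -5/((n+1)(n+2)) * a_n; check: a_0 = 1, a_1 = 0, a_2 = -5/2, a_3 = 0, a_4 = 25/24, a_5 = 0


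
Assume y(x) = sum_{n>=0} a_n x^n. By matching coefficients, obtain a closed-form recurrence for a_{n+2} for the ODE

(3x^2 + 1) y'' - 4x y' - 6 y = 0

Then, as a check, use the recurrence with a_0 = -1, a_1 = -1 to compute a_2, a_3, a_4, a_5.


Substitute y = sum_n a_n x^n.
(1 + 3 x^2) y'' contributes (n+2)(n+1) a_{n+2} + 3 n(n-1) a_n at x^n.
-4 x y'(x) contributes -4 n a_n at x^n.
-6 y(x) contributes -6 a_n at x^n.
Matching x^n: (n+2)(n+1) a_{n+2} + (3 n(n-1) - 4 n - 6) a_n = 0.
Thus a_{n+2} = (-3 n(n-1) + 4 n + 6) / ((n+1)(n+2)) * a_n.

Check with a_0 = -1, a_1 = -1 (apply the recurrence for n = 0, 1, 2, 3): a_0 = -1, a_1 = -1, a_2 = -3, a_3 = -5/3, a_4 = -2, a_5 = 0.

a_(n+2) = (-3 n(n-1) + 4 n + 6) / ((n+1)(n+2)) * a_n; check: a_0 = -1, a_1 = -1, a_2 = -3, a_3 = -5/3, a_4 = -2, a_5 = 0


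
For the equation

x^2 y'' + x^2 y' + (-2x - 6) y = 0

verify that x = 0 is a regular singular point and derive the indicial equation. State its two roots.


Divide by x^2 to reach normal form y'' + P_1(x) y' + P_2(x) y = 0 with P_1(x) = 1 and P_2(x) = -2/x - 6/x^2.
x = 0 is a singular point because the y-coefficient -2/x - 6/x^2 has a pole at x = 0.
It is a regular singular point because x P_1(x) = p(x) = x and x^2 P_2(x) = q(x) = -2x - 6 are polynomials, hence analytic at x = 0.
p(0) = 0,  q(0) = -6.
Indicial equation: r(r-1) + p(0) r + q(0) = 0, i.e. r^2 + (p(0) - 1) r + q(0) = 0, i.e. r^2 - 1 r - 6 = 0.
Discriminant: (-1)^2 - 4(-6) = 25, so r = (1 ± 5)/2.
Solving: r_1 = 3, r_2 = -2.

indicial: r^2 - 1 r - 6 = 0; roots r_1 = 3, r_2 = -2


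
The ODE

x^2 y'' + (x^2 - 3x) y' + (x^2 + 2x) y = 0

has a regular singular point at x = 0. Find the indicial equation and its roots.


Divide by x^2 to reach normal form y'' + P_1(x) y' + P_2(x) y = 0 with P_1(x) = 1 - 3/x and P_2(x) = 1 + 2/x.
x = 0 is a singular point because the y'-coefficient 1 - 3/x has a pole at x = 0 and the y-coefficient 1 + 2/x has a pole at x = 0.
It is a regular singular point because x P_1(x) = p(x) = x - 3 and x^2 P_2(x) = q(x) = x^2 + 2x are polynomials, hence analytic at x = 0.
p(0) = -3,  q(0) = 0.
Indicial equation: r(r-1) + p(0) r + q(0) = 0, i.e. r^2 + (p(0) - 1) r + q(0) = 0, i.e. r^2 - 4 r = 0.
Discriminant: (-4)^2 - 4(0) = 16, so r = (4 ± 4)/2.
Solving: r_1 = 4, r_2 = 0.

indicial: r^2 - 4 r = 0; roots r_1 = 4, r_2 = 0


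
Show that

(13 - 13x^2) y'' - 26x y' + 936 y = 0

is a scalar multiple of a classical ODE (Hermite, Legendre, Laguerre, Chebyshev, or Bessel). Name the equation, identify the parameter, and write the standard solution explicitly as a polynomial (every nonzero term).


All three coefficients share the factor 13; dividing through by 13 gives  (1 - x^2) y'' - 2x y' + 72 y = 0.
This matches the Legendre equation (1 - x^2) y'' - 2x y' + n(n+1) y = 0 (note the -2x y' term) with n(n+1) = 72, so n = 8; the polynomial solution is P_8(x).
With y = sum_k a_k x^k, matching x^k gives (k+2)(k+1) a_{k+2} = [k(k+1) - n(n+1)] a_k = (k - 8)(k + 9) a_k. The right side vanishes at k = 8, so the series with the parity of 8 terminates at degree 8.
Standard normalization (P_n(1) = 1): leading coefficient (2n)!/(2^n (n!)^2) = 20922789888000/(256*1625702400) = 6435/128, so a_8 = 6435/128. Work downward with a_k = (k+1)(k+2) a_{k+2} / ((k - 8)(k + 9)):
  a_6 = (7)(8)(6435/128) / ((6 - 8)(6 + 9)) = (45045/16)/(-30) = -3003/32
  a_4 = (5)(6)(-3003/32) / ((4 - 8)(4 + 9)) = (-45045/16)/(-52) = 3465/64
  a_2 = (3)(4)(3465/64) / ((2 - 8)(2 + 9)) = (10395/16)/(-66) = -315/32
  a_0 = (1)(2)(-315/32) / ((0 - 8)(0 + 9)) = (-315/16)/(-72) = 35/128
Hence P_8(x) = 6435 x^8/128 - 3003 x^6/32 + 3465 x^4/64 - 315 x^2/32 + 35/128.

P_8(x); series = 6435 x^8/128 - 3003 x^6/32 + 3465 x^4/64 - 315 x^2/32 + 35/128


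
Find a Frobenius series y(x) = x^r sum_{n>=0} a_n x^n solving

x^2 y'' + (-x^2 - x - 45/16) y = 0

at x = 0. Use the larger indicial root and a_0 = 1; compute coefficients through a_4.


Write in Frobenius form y'' + (p(x)/x) y' + (q(x)/x^2) y = 0:
  p(x) = 0,  q(x) = -x^2 - x - 45/16.
Indicial equation: r(r-1) + (0) r + (-45/16) = 0 -> roots r_1 = 9/4, r_2 = -5/4.
Take r = r_1 = 9/4. Let y(x) = x^r sum_{n>=0} a_n x^n with a_0 = 1.
Substitute y = x^r sum a_n x^n and match x^{r+n}. The recurrence is
  D(n) a_n - 1 a_{n-1} - 1 a_{n-2} = 0,  where D(n) = (r+n)(r+n-1) + (0)(r+n) + (-45/16).
  a_n = [1 a_{n-1} + 1 a_{n-2}] / D(n).
Since the indicial polynomial factors as (r - r_1)(r - r_2), D(n) = (r_1 + n - r_1)(r_1 + n - r_2) = n(n + 7/2).
Evaluating step by step (a_0 = 1):
  n = 1: D(1) = 1(1 + 7/2) = 9/2; numerator = 1(1) = 1; a_1 = (1)/(9/2) = 2/9
  n = 2: D(2) = 2(2 + 7/2) = 11; numerator = 1(2/9) + 1(1) = 11/9; a_2 = (11/9)/(11) = 1/9
  n = 3: D(3) = 3(3 + 7/2) = 39/2; numerator = 1(1/9) + 1(2/9) = 1/3; a_3 = (1/3)/(39/2) = 2/117
  n = 4: D(4) = 4(4 + 7/2) = 30; numerator = 1(2/117) + 1(1/9) = 5/39; a_4 = (5/39)/(30) = 1/234

r = 9/4; a_0 = 1; a_1 = 2/9; a_2 = 1/9; a_3 = 2/117; a_4 = 1/234


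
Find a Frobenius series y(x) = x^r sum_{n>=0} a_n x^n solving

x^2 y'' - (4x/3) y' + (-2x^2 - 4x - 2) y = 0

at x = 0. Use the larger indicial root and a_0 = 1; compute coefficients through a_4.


Write in Frobenius form y'' + (p(x)/x) y' + (q(x)/x^2) y = 0:
  p(x) = -4/3,  q(x) = -2x^2 - 4x - 2.
Indicial equation: r(r-1) + (-4/3) r + (-2) = 0 -> roots r_1 = 3, r_2 = -2/3.
Take r = r_1 = 3. Let y(x) = x^r sum_{n>=0} a_n x^n with a_0 = 1.
Substitute y = x^r sum a_n x^n and match x^{r+n}. The recurrence is
  D(n) a_n - 4 a_{n-1} - 2 a_{n-2} = 0,  where D(n) = (r+n)(r+n-1) + (-4/3)(r+n) + (-2).
  a_n = [4 a_{n-1} + 2 a_{n-2}] / D(n).
Since the indicial polynomial factors as (r - r_1)(r - r_2), D(n) = (r_1 + n - r_1)(r_1 + n - r_2) = n(n + 11/3).
Evaluating step by step (a_0 = 1):
  n = 1: D(1) = 1(1 + 11/3) = 14/3; numerator = 4(1) = 4; a_1 = (4)/(14/3) = 6/7
  n = 2: D(2) = 2(2 + 11/3) = 34/3; numerator = 4(6/7) + 2(1) = 38/7; a_2 = (38/7)/(34/3) = 57/119
  n = 3: D(3) = 3(3 + 11/3) = 20; numerator = 4(57/119) + 2(6/7) = 432/119; a_3 = (432/119)/(20) = 108/595
  n = 4: D(4) = 4(4 + 11/3) = 92/3; numerator = 4(108/595) + 2(57/119) = 1002/595; a_4 = (1002/595)/(92/3) = 1503/27370

r = 3; a_0 = 1; a_1 = 6/7; a_2 = 57/119; a_3 = 108/595; a_4 = 1503/27370


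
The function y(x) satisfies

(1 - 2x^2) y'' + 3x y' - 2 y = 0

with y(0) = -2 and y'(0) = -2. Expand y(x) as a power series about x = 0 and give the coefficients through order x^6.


Ansatz: y(x) = sum_{n>=0} a_n x^n, so y'(x) = sum_{n>=1} n a_n x^(n-1) and y''(x) = sum_{n>=2} n(n-1) a_n x^(n-2).
Substitute into P(x) y'' + Q(x) y' + R(x) y = 0 with P(x) = 1 - 2x^2, Q(x) = 3x, R(x) = -2, and match powers of x.
Initial conditions: a_0 = -2, a_1 = -2.
Setting the coefficient of each power of x to zero and solving order by order (substituting the coefficients already found):
  x^0: 2 a_2 - 2 a_0 = 0  ->  2 a_2 = 2 a_0 = -4  ->  a_2 = -2
  x^1: 6 a_3 + a_1 = 0  ->  6 a_3 = -a_1 = 2  ->  a_3 = 1/3
  x^2: 12 a_4 = 0  ->  a_4 = 0
  x^3: 20 a_5 - 5 a_3 = 0  ->  20 a_5 = 5 a_3 = 5/3  ->  a_5 = 1/12
  x^4: 30 a_6 - 14 a_4 = 0  ->  30 a_6 = 14 a_4 = 0  ->  a_6 = 0
Truncated series: y(x) = -2 - 2 x - 2 x^2 + (1/3) x^3 + (1/12) x^5 + O(x^7).

a_0 = -2; a_1 = -2; a_2 = -2; a_3 = 1/3; a_4 = 0; a_5 = 1/12; a_6 = 0


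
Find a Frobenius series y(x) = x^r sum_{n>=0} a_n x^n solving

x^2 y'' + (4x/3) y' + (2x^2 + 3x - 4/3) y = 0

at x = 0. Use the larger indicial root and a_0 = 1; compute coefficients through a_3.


Write in Frobenius form y'' + (p(x)/x) y' + (q(x)/x^2) y = 0:
  p(x) = 4/3,  q(x) = 2x^2 + 3x - 4/3.
Indicial equation: r(r-1) + (4/3) r + (-4/3) = 0 -> roots r_1 = 1, r_2 = -4/3.
Take r = r_1 = 1. Let y(x) = x^r sum_{n>=0} a_n x^n with a_0 = 1.
Substitute y = x^r sum a_n x^n and match x^{r+n}. The recurrence is
  D(n) a_n + 3 a_{n-1} + 2 a_{n-2} = 0,  where D(n) = (r+n)(r+n-1) + (4/3)(r+n) + (-4/3).
  a_n = [-3 a_{n-1} - 2 a_{n-2}] / D(n).
Since the indicial polynomial factors as (r - r_1)(r - r_2), D(n) = (r_1 + n - r_1)(r_1 + n - r_2) = n(n + 7/3).
Evaluating step by step (a_0 = 1):
  n = 1: D(1) = 1(1 + 7/3) = 10/3; numerator = -3(1) = -3; a_1 = (-3)/(10/3) = -9/10
  n = 2: D(2) = 2(2 + 7/3) = 26/3; numerator = -3(-9/10) - 2(1) = 7/10; a_2 = (7/10)/(26/3) = 21/260
  n = 3: D(3) = 3(3 + 7/3) = 16; numerator = -3(21/260) - 2(-9/10) = 81/52; a_3 = (81/52)/(16) = 81/832

r = 1; a_0 = 1; a_1 = -9/10; a_2 = 21/260; a_3 = 81/832


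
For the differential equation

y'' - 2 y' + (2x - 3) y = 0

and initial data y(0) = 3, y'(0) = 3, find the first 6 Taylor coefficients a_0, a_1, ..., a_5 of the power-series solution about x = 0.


Ansatz: y(x) = sum_{n>=0} a_n x^n, so y'(x) = sum_{n>=1} n a_n x^(n-1) and y''(x) = sum_{n>=2} n(n-1) a_n x^(n-2).
Substitute into P(x) y'' + Q(x) y' + R(x) y = 0 with P(x) = 1, Q(x) = -2, R(x) = 2x - 3, and match powers of x.
Initial conditions: a_0 = 3, a_1 = 3.
Setting the coefficient of each power of x to zero and solving order by order (substituting the coefficients already found):
  x^0: 2 a_2 - 2 a_1 - 3 a_0 = 0  ->  2 a_2 = 2 a_1 + 3 a_0 = 15  ->  a_2 = 15/2
  x^1: 6 a_3 - 4 a_2 - 3 a_1 + 2 a_0 = 0  ->  6 a_3 = 4 a_2 + 3 a_1 - 2 a_0 = 33  ->  a_3 = 11/2
  x^2: 12 a_4 - 6 a_3 - 3 a_2 + 2 a_1 = 0  ->  12 a_4 = 6 a_3 + 3 a_2 - 2 a_1 = 99/2  ->  a_4 = 33/8
  x^3: 20 a_5 - 8 a_4 - 3 a_3 + 2 a_2 = 0  ->  20 a_5 = 8 a_4 + 3 a_3 - 2 a_2 = 69/2  ->  a_5 = 69/40
Truncated series: y(x) = 3 + 3 x + (15/2) x^2 + (11/2) x^3 + (33/8) x^4 + (69/40) x^5 + O(x^6).

a_0 = 3; a_1 = 3; a_2 = 15/2; a_3 = 11/2; a_4 = 33/8; a_5 = 69/40


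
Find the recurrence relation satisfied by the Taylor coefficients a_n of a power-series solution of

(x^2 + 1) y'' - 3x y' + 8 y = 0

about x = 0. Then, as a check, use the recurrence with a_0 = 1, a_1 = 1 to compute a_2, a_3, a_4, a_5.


Substitute y = sum_n a_n x^n.
(1 + 1 x^2) y'' contributes (n+2)(n+1) a_{n+2} + n(n-1) a_n at x^n.
-3 x y'(x) contributes -3 n a_n at x^n.
8 y(x) contributes 8 a_n at x^n.
Matching x^n: (n+2)(n+1) a_{n+2} + (n(n-1) - 3 n + 8) a_n = 0.
Thus a_{n+2} = (-n(n-1) + 3 n - 8) / ((n+1)(n+2)) * a_n.

Check with a_0 = 1, a_1 = 1 (apply the recurrence for n = 0, 1, 2, 3): a_0 = 1, a_1 = 1, a_2 = -4, a_3 = -5/6, a_4 = 4/3, a_5 = 5/24.

a_(n+2) = (-n(n-1) + 3 n - 8) / ((n+1)(n+2)) * a_n; check: a_0 = 1, a_1 = 1, a_2 = -4, a_3 = -5/6, a_4 = 4/3, a_5 = 5/24


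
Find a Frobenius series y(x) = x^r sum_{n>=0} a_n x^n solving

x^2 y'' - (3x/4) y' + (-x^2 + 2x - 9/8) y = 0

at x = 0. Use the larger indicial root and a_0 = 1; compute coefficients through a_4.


Write in Frobenius form y'' + (p(x)/x) y' + (q(x)/x^2) y = 0:
  p(x) = -3/4,  q(x) = -x^2 + 2x - 9/8.
Indicial equation: r(r-1) + (-3/4) r + (-9/8) = 0 -> roots r_1 = 9/4, r_2 = -1/2.
Take r = r_1 = 9/4. Let y(x) = x^r sum_{n>=0} a_n x^n with a_0 = 1.
Substitute y = x^r sum a_n x^n and match x^{r+n}. The recurrence is
  D(n) a_n + 2 a_{n-1} - 1 a_{n-2} = 0,  where D(n) = (r+n)(r+n-1) + (-3/4)(r+n) + (-9/8).
  a_n = [-2 a_{n-1} + 1 a_{n-2}] / D(n).
Since the indicial polynomial factors as (r - r_1)(r - r_2), D(n) = (r_1 + n - r_1)(r_1 + n - r_2) = n(n + 11/4).
Evaluating step by step (a_0 = 1):
  n = 1: D(1) = 1(1 + 11/4) = 15/4; numerator = -2(1) = -2; a_1 = (-2)/(15/4) = -8/15
  n = 2: D(2) = 2(2 + 11/4) = 19/2; numerator = -2(-8/15) + 1(1) = 31/15; a_2 = (31/15)/(19/2) = 62/285
  n = 3: D(3) = 3(3 + 11/4) = 69/4; numerator = -2(62/285) + 1(-8/15) = -92/95; a_3 = (-92/95)/(69/4) = -16/285
  n = 4: D(4) = 4(4 + 11/4) = 27; numerator = -2(-16/285) + 1(62/285) = 94/285; a_4 = (94/285)/(27) = 94/7695

r = 9/4; a_0 = 1; a_1 = -8/15; a_2 = 62/285; a_3 = -16/285; a_4 = 94/7695


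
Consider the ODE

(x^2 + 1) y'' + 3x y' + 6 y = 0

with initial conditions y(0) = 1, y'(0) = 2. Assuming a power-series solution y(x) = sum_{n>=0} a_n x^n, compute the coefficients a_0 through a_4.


Ansatz: y(x) = sum_{n>=0} a_n x^n, so y'(x) = sum_{n>=1} n a_n x^(n-1) and y''(x) = sum_{n>=2} n(n-1) a_n x^(n-2).
Substitute into P(x) y'' + Q(x) y' + R(x) y = 0 with P(x) = x^2 + 1, Q(x) = 3x, R(x) = 6, and match powers of x.
Initial conditions: a_0 = 1, a_1 = 2.
Setting the coefficient of each power of x to zero and solving order by order (substituting the coefficients already found):
  x^0: 2 a_2 + 6 a_0 = 0  ->  2 a_2 = -6 a_0 = -6  ->  a_2 = -3
  x^1: 6 a_3 + 9 a_1 = 0  ->  6 a_3 = -9 a_1 = -18  ->  a_3 = -3
  x^2: 12 a_4 + 14 a_2 = 0  ->  12 a_4 = -14 a_2 = 42  ->  a_4 = 7/2
Truncated series: y(x) = 1 + 2 x - 3 x^2 - 3 x^3 + (7/2) x^4 + O(x^5).

a_0 = 1; a_1 = 2; a_2 = -3; a_3 = -3; a_4 = 7/2


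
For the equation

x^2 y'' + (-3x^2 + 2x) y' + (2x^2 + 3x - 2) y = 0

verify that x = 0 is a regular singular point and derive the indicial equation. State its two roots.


Divide by x^2 to reach normal form y'' + P_1(x) y' + P_2(x) y = 0 with P_1(x) = -3 + 2/x and P_2(x) = 2 + 3/x - 2/x^2.
x = 0 is a singular point because the y'-coefficient -3 + 2/x has a pole at x = 0 and the y-coefficient 2 + 3/x - 2/x^2 has a pole at x = 0.
It is a regular singular point because x P_1(x) = p(x) = 2 - 3x and x^2 P_2(x) = q(x) = 2x^2 + 3x - 2 are polynomials, hence analytic at x = 0.
p(0) = 2,  q(0) = -2.
Indicial equation: r(r-1) + p(0) r + q(0) = 0, i.e. r^2 + (p(0) - 1) r + q(0) = 0, i.e. r^2 + 1 r - 2 = 0.
Discriminant: (1)^2 - 4(-2) = 9, so r = (-1 ± 3)/2.
Solving: r_1 = 1, r_2 = -2.

indicial: r^2 + 1 r - 2 = 0; roots r_1 = 1, r_2 = -2


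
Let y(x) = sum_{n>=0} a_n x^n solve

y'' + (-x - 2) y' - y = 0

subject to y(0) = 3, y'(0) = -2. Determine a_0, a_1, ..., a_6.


Ansatz: y(x) = sum_{n>=0} a_n x^n, so y'(x) = sum_{n>=1} n a_n x^(n-1) and y''(x) = sum_{n>=2} n(n-1) a_n x^(n-2).
Substitute into P(x) y'' + Q(x) y' + R(x) y = 0 with P(x) = 1, Q(x) = -x - 2, R(x) = -1, and match powers of x.
Initial conditions: a_0 = 3, a_1 = -2.
Setting the coefficient of each power of x to zero and solving order by order (substituting the coefficients already found):
  x^0: 2 a_2 - 2 a_1 - a_0 = 0  ->  2 a_2 = 2 a_1 + a_0 = -1  ->  a_2 = -1/2
  x^1: 6 a_3 - 4 a_2 - 2 a_1 = 0  ->  6 a_3 = 4 a_2 + 2 a_1 = -6  ->  a_3 = -1
  x^2: 12 a_4 - 6 a_3 - 3 a_2 = 0  ->  12 a_4 = 6 a_3 + 3 a_2 = -15/2  ->  a_4 = -5/8
  x^3: 20 a_5 - 8 a_4 - 4 a_3 = 0  ->  20 a_5 = 8 a_4 + 4 a_3 = -9  ->  a_5 = -9/20
  x^4: 30 a_6 - 10 a_5 - 5 a_4 = 0  ->  30 a_6 = 10 a_5 + 5 a_4 = -61/8  ->  a_6 = -61/240
Truncated series: y(x) = 3 - 2 x - (1/2) x^2 - x^3 - (5/8) x^4 - (9/20) x^5 - (61/240) x^6 + O(x^7).

a_0 = 3; a_1 = -2; a_2 = -1/2; a_3 = -1; a_4 = -5/8; a_5 = -9/20; a_6 = -61/240


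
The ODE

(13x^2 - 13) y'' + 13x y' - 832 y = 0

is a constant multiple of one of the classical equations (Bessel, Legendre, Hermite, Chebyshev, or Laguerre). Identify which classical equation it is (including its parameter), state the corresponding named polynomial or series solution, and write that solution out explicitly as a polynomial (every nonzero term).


All three coefficients share the factor -13; dividing through by -13 gives  (1 - x^2) y'' - x y' + 64 y = 0.
This matches the Chebyshev equation (1 - x^2) y'' - x y' + n^2 y = 0 (note the -x y' term, not -2x y') with n^2 = 64, so n = 8; the polynomial solution is T_8(x).
With y = sum_k a_k x^k, matching x^k gives (k+2)(k+1) a_{k+2} = (k^2 - n^2) a_k = (k - 8)(k + 8) a_k. The right side vanishes at k = 8, so the series with the parity of 8 terminates at degree 8.
Standard normalization: leading coefficient of T_n is 2^(n-1), so a_8 = 2^7 = 128. Work downward with a_k = (k+1)(k+2) a_{k+2} / ((k - 8)(k + 8)):
  a_6 = (7)(8)(128) / ((6 - 8)(6 + 8)) = 7168/(-28) = -256
  a_4 = (5)(6)(-256) / ((4 - 8)(4 + 8)) = -7680/(-48) = 160
  a_2 = (3)(4)(160) / ((2 - 8)(2 + 8)) = 1920/(-60) = -32
  a_0 = (1)(2)(-32) / ((0 - 8)(0 + 8)) = -64/(-64) = 1
Hence T_8(x) = 128 x^8 - 256 x^6 + 160 x^4 - 32 x^2 + 1.

T_8(x); series = 128 x^8 - 256 x^6 + 160 x^4 - 32 x^2 + 1


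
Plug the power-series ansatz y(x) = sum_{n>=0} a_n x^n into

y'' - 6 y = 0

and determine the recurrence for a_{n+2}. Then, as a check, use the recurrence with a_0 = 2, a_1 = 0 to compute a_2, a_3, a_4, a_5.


Substitute y = sum_n a_n x^n into y'' + (const) y = 0.
y''(x) = sum_{n>=0} (n+2)(n+1) a_{n+2} x^n.
The ODE becomes sum_n [(n+2)(n+1) a_{n+2} - 6 a_n] x^n = 0.
Setting each coefficient to zero gives the recurrence:
  (n+2)(n+1) a_{n+2} - 6 a_n = 0,
  a_{n+2} = 6 / ((n+1)(n+2)) a_n.

Check with a_0 = 2, a_1 = 0 (apply the recurrence for n = 0, 1, 2, 3): a_0 = 2, a_1 = 0, a_2 = 6, a_3 = 0, a_4 = 3, a_5 = 0.

a_{n+2} = 6/((n+1)(n+2)) * a_n; check: a_0 = 2, a_1 = 0, a_2 = 6, a_3 = 0, a_4 = 3, a_5 = 0


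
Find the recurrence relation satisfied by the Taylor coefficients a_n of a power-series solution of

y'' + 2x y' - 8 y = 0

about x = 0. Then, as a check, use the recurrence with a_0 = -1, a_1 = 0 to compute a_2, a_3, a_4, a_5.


Substitute y = sum_n a_n x^n.
y''(x) has coefficient (n+2)(n+1) a_{n+2} at x^n;
2 x y'(x) has coefficient 2 n a_n at x^n (shift);
-8 y(x) has coefficient -8 a_n at x^n.
Matching x^n: (n+2)(n+1) a_{n+2} + (2n - 8) a_n = 0.
Thus a_{n+2} = (-2n + 8) / ((n+1)(n+2)) * a_n.

Check with a_0 = -1, a_1 = 0 (apply the recurrence for n = 0, 1, 2, 3): a_0 = -1, a_1 = 0, a_2 = -4, a_3 = 0, a_4 = -4/3, a_5 = 0.

a_(n+2) = (-2n + 8) / ((n+1)(n+2)) * a_n; check: a_0 = -1, a_1 = 0, a_2 = -4, a_3 = 0, a_4 = -4/3, a_5 = 0


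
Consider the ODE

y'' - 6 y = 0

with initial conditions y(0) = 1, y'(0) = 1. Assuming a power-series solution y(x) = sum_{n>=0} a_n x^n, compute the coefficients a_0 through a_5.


Ansatz: y(x) = sum_{n>=0} a_n x^n, so y'(x) = sum_{n>=1} n a_n x^(n-1) and y''(x) = sum_{n>=2} n(n-1) a_n x^(n-2).
Substitute into P(x) y'' + Q(x) y' + R(x) y = 0 with P(x) = 1, Q(x) = 0, R(x) = -6, and match powers of x.
Initial conditions: a_0 = 1, a_1 = 1.
Setting the coefficient of each power of x to zero and solving order by order (substituting the coefficients already found):
  x^0: 2 a_2 - 6 a_0 = 0  ->  2 a_2 = 6 a_0 = 6  ->  a_2 = 3
  x^1: 6 a_3 - 6 a_1 = 0  ->  6 a_3 = 6 a_1 = 6  ->  a_3 = 1
  x^2: 12 a_4 - 6 a_2 = 0  ->  12 a_4 = 6 a_2 = 18  ->  a_4 = 3/2
  x^3: 20 a_5 - 6 a_3 = 0  ->  20 a_5 = 6 a_3 = 6  ->  a_5 = 3/10
Truncated series: y(x) = 1 + x + 3 x^2 + x^3 + (3/2) x^4 + (3/10) x^5 + O(x^6).

a_0 = 1; a_1 = 1; a_2 = 3; a_3 = 1; a_4 = 3/2; a_5 = 3/10


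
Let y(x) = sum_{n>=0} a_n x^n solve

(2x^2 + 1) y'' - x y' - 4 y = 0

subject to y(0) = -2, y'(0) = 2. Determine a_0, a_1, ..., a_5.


Ansatz: y(x) = sum_{n>=0} a_n x^n, so y'(x) = sum_{n>=1} n a_n x^(n-1) and y''(x) = sum_{n>=2} n(n-1) a_n x^(n-2).
Substitute into P(x) y'' + Q(x) y' + R(x) y = 0 with P(x) = 2x^2 + 1, Q(x) = -x, R(x) = -4, and match powers of x.
Initial conditions: a_0 = -2, a_1 = 2.
Setting the coefficient of each power of x to zero and solving order by order (substituting the coefficients already found):
  x^0: 2 a_2 - 4 a_0 = 0  ->  2 a_2 = 4 a_0 = -8  ->  a_2 = -4
  x^1: 6 a_3 - 5 a_1 = 0  ->  6 a_3 = 5 a_1 = 10  ->  a_3 = 5/3
  x^2: 12 a_4 - 2 a_2 = 0  ->  12 a_4 = 2 a_2 = -8  ->  a_4 = -2/3
  x^3: 20 a_5 + 5 a_3 = 0  ->  20 a_5 = -5 a_3 = -25/3  ->  a_5 = -5/12
Truncated series: y(x) = -2 + 2 x - 4 x^2 + (5/3) x^3 - (2/3) x^4 - (5/12) x^5 + O(x^6).

a_0 = -2; a_1 = 2; a_2 = -4; a_3 = 5/3; a_4 = -2/3; a_5 = -5/12


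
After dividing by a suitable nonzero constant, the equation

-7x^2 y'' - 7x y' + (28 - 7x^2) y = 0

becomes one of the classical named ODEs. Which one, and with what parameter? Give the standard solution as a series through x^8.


All three coefficients share the factor -7; dividing through by -7 gives  x^2 y'' + x y' + (x^2 - 4) y = 0.
This matches the Bessel equation x^2 y'' + x y' + (x^2 - nu^2) y = 0 with nu^2 = 4, so nu = 2; the solution bounded at x = 0 is J_2(x).
Frobenius at x = 0: indicial roots ±nu; for r = nu the recurrence k(k + 2nu) c_k = -c_{k-2} gives the standard series J_nu(x) = sum_{k>=0} (-1)^k / (k! (k+nu)!) (x/2)^(2k+nu). Evaluate the first 4 terms:
  k = 0: (-1)^0 / (0! * 2! * 2^2) x^2 = 1/(1*2*4) x^2 = (1/8) x^2
  k = 1: (-1)^1 / (1! * 3! * 2^4) x^4 = -1/(1*6*16) x^4 = (-1/96) x^4
  k = 2: (-1)^2 / (2! * 4! * 2^6) x^6 = 1/(2*24*64) x^6 = (1/3072) x^6
  k = 3: (-1)^3 / (3! * 5! * 2^8) x^8 = -1/(6*120*256) x^8 = (-1/184320) x^8
Hence J_2(x) = -x^8/184320 + x^6/3072 - x^4/96 + x^2/8 + ....

J_2(x); series = -x^8/184320 + x^6/3072 - x^4/96 + x^2/8


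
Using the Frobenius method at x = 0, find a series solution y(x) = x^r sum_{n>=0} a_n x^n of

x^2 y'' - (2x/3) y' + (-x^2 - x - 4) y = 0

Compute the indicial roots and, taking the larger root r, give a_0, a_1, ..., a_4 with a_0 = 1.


Write in Frobenius form y'' + (p(x)/x) y' + (q(x)/x^2) y = 0:
  p(x) = -2/3,  q(x) = -x^2 - x - 4.
Indicial equation: r(r-1) + (-2/3) r + (-4) = 0 -> roots r_1 = 3, r_2 = -4/3.
Take r = r_1 = 3. Let y(x) = x^r sum_{n>=0} a_n x^n with a_0 = 1.
Substitute y = x^r sum a_n x^n and match x^{r+n}. The recurrence is
  D(n) a_n - 1 a_{n-1} - 1 a_{n-2} = 0,  where D(n) = (r+n)(r+n-1) + (-2/3)(r+n) + (-4).
  a_n = [1 a_{n-1} + 1 a_{n-2}] / D(n).
Since the indicial polynomial factors as (r - r_1)(r - r_2), D(n) = (r_1 + n - r_1)(r_1 + n - r_2) = n(n + 13/3).
Evaluating step by step (a_0 = 1):
  n = 1: D(1) = 1(1 + 13/3) = 16/3; numerator = 1(1) = 1; a_1 = (1)/(16/3) = 3/16
  n = 2: D(2) = 2(2 + 13/3) = 38/3; numerator = 1(3/16) + 1(1) = 19/16; a_2 = (19/16)/(38/3) = 3/32
  n = 3: D(3) = 3(3 + 13/3) = 22; numerator = 1(3/32) + 1(3/16) = 9/32; a_3 = (9/32)/(22) = 9/704
  n = 4: D(4) = 4(4 + 13/3) = 100/3; numerator = 1(9/704) + 1(3/32) = 75/704; a_4 = (75/704)/(100/3) = 9/2816

r = 3; a_0 = 1; a_1 = 3/16; a_2 = 3/32; a_3 = 9/704; a_4 = 9/2816


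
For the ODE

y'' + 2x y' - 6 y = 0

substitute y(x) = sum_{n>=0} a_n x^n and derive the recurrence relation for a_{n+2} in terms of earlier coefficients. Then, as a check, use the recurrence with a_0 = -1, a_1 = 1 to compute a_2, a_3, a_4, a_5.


Substitute y = sum_n a_n x^n.
y''(x) has coefficient (n+2)(n+1) a_{n+2} at x^n;
2 x y'(x) has coefficient 2 n a_n at x^n (shift);
-6 y(x) has coefficient -6 a_n at x^n.
Matching x^n: (n+2)(n+1) a_{n+2} + (2n - 6) a_n = 0.
Thus a_{n+2} = (-2n + 6) / ((n+1)(n+2)) * a_n.

Check with a_0 = -1, a_1 = 1 (apply the recurrence for n = 0, 1, 2, 3): a_0 = -1, a_1 = 1, a_2 = -3, a_3 = 2/3, a_4 = -1/2, a_5 = 0.

a_(n+2) = (-2n + 6) / ((n+1)(n+2)) * a_n; check: a_0 = -1, a_1 = 1, a_2 = -3, a_3 = 2/3, a_4 = -1/2, a_5 = 0


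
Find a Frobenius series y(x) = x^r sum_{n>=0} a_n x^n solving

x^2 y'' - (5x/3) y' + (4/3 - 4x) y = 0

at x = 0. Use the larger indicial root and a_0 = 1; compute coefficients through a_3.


Write in Frobenius form y'' + (p(x)/x) y' + (q(x)/x^2) y = 0:
  p(x) = -5/3,  q(x) = 4/3 - 4x.
Indicial equation: r(r-1) + (-5/3) r + (4/3) = 0 -> roots r_1 = 2, r_2 = 2/3.
Take r = r_1 = 2. Let y(x) = x^r sum_{n>=0} a_n x^n with a_0 = 1.
Substitute y = x^r sum a_n x^n and match x^{r+n}. The recurrence is
  D(n) a_n - 4 a_{n-1} = 0,  where D(n) = (r+n)(r+n-1) + (-5/3)(r+n) + (4/3).
  a_n = 4 / D(n) * a_{n-1}.
Since the indicial polynomial factors as (r - r_1)(r - r_2), D(n) = (r_1 + n - r_1)(r_1 + n - r_2) = n(n + 4/3).
Evaluating step by step (a_0 = 1):
  n = 1: D(1) = 1(1 + 4/3) = 7/3; numerator = 4(1) = 4; a_1 = (4)/(7/3) = 12/7
  n = 2: D(2) = 2(2 + 4/3) = 20/3; numerator = 4(12/7) = 48/7; a_2 = (48/7)/(20/3) = 36/35
  n = 3: D(3) = 3(3 + 4/3) = 13; numerator = 4(36/35) = 144/35; a_3 = (144/35)/(13) = 144/455

r = 2; a_0 = 1; a_1 = 12/7; a_2 = 36/35; a_3 = 144/455


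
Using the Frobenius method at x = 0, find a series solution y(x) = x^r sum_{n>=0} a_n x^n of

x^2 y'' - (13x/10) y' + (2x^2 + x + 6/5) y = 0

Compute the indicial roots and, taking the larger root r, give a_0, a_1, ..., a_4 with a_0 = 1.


Write in Frobenius form y'' + (p(x)/x) y' + (q(x)/x^2) y = 0:
  p(x) = -13/10,  q(x) = 2x^2 + x + 6/5.
Indicial equation: r(r-1) + (-13/10) r + (6/5) = 0 -> roots r_1 = 3/2, r_2 = 4/5.
Take r = r_1 = 3/2. Let y(x) = x^r sum_{n>=0} a_n x^n with a_0 = 1.
Substitute y = x^r sum a_n x^n and match x^{r+n}. The recurrence is
  D(n) a_n + 1 a_{n-1} + 2 a_{n-2} = 0,  where D(n) = (r+n)(r+n-1) + (-13/10)(r+n) + (6/5).
  a_n = [-1 a_{n-1} - 2 a_{n-2}] / D(n).
Since the indicial polynomial factors as (r - r_1)(r - r_2), D(n) = (r_1 + n - r_1)(r_1 + n - r_2) = n(n + 7/10).
Evaluating step by step (a_0 = 1):
  n = 1: D(1) = 1(1 + 7/10) = 17/10; numerator = -1(1) = -1; a_1 = (-1)/(17/10) = -10/17
  n = 2: D(2) = 2(2 + 7/10) = 27/5; numerator = -1(-10/17) - 2(1) = -24/17; a_2 = (-24/17)/(27/5) = -40/153
  n = 3: D(3) = 3(3 + 7/10) = 111/10; numerator = -1(-40/153) - 2(-10/17) = 220/153; a_3 = (220/153)/(111/10) = 2200/16983
  n = 4: D(4) = 4(4 + 7/10) = 94/5; numerator = -1(2200/16983) - 2(-40/153) = 6680/16983; a_4 = (6680/16983)/(94/5) = 16700/798201

r = 3/2; a_0 = 1; a_1 = -10/17; a_2 = -40/153; a_3 = 2200/16983; a_4 = 16700/798201


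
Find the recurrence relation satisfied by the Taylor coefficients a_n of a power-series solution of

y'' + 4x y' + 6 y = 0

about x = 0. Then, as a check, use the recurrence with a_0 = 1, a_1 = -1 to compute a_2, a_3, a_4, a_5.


Substitute y = sum_n a_n x^n.
y''(x) has coefficient (n+2)(n+1) a_{n+2} at x^n;
4 x y'(x) has coefficient 4 n a_n at x^n (shift);
6 y(x) has coefficient 6 a_n at x^n.
Matching x^n: (n+2)(n+1) a_{n+2} + (4n + 6) a_n = 0.
Thus a_{n+2} = (-4n - 6) / ((n+1)(n+2)) * a_n.

Check with a_0 = 1, a_1 = -1 (apply the recurrence for n = 0, 1, 2, 3): a_0 = 1, a_1 = -1, a_2 = -3, a_3 = 5/3, a_4 = 7/2, a_5 = -3/2.

a_(n+2) = (-4n - 6) / ((n+1)(n+2)) * a_n; check: a_0 = 1, a_1 = -1, a_2 = -3, a_3 = 5/3, a_4 = 7/2, a_5 = -3/2


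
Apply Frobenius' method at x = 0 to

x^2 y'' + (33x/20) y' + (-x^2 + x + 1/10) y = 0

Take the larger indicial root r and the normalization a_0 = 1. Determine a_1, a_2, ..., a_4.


Write in Frobenius form y'' + (p(x)/x) y' + (q(x)/x^2) y = 0:
  p(x) = 33/20,  q(x) = -x^2 + x + 1/10.
Indicial equation: r(r-1) + (33/20) r + (1/10) = 0 -> roots r_1 = -1/4, r_2 = -2/5.
Take r = r_1 = -1/4. Let y(x) = x^r sum_{n>=0} a_n x^n with a_0 = 1.
Substitute y = x^r sum a_n x^n and match x^{r+n}. The recurrence is
  D(n) a_n + 1 a_{n-1} - 1 a_{n-2} = 0,  where D(n) = (r+n)(r+n-1) + (33/20)(r+n) + (1/10).
  a_n = [-1 a_{n-1} + 1 a_{n-2}] / D(n).
Since the indicial polynomial factors as (r - r_1)(r - r_2), D(n) = (r_1 + n - r_1)(r_1 + n - r_2) = n(n + 3/20).
Evaluating step by step (a_0 = 1):
  n = 1: D(1) = 1(1 + 3/20) = 23/20; numerator = -1(1) = -1; a_1 = (-1)/(23/20) = -20/23
  n = 2: D(2) = 2(2 + 3/20) = 43/10; numerator = -1(-20/23) + 1(1) = 43/23; a_2 = (43/23)/(43/10) = 10/23
  n = 3: D(3) = 3(3 + 3/20) = 189/20; numerator = -1(10/23) + 1(-20/23) = -30/23; a_3 = (-30/23)/(189/20) = -200/1449
  n = 4: D(4) = 4(4 + 3/20) = 83/5; numerator = -1(-200/1449) + 1(10/23) = 830/1449; a_4 = (830/1449)/(83/5) = 50/1449

r = -1/4; a_0 = 1; a_1 = -20/23; a_2 = 10/23; a_3 = -200/1449; a_4 = 50/1449


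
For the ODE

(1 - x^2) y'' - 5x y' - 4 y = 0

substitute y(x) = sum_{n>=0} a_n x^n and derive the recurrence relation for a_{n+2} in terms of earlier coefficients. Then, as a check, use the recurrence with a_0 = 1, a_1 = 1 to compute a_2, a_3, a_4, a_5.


Substitute y = sum_n a_n x^n.
(1 - 1 x^2) y'' contributes (n+2)(n+1) a_{n+2} - n(n-1) a_n at x^n.
-5 x y'(x) contributes -5 n a_n at x^n.
-4 y(x) contributes -4 a_n at x^n.
Matching x^n: (n+2)(n+1) a_{n+2} + (-n(n-1) - 5 n - 4) a_n = 0.
Thus a_{n+2} = (n(n-1) + 5 n + 4) / ((n+1)(n+2)) * a_n.

Check with a_0 = 1, a_1 = 1 (apply the recurrence for n = 0, 1, 2, 3): a_0 = 1, a_1 = 1, a_2 = 2, a_3 = 3/2, a_4 = 8/3, a_5 = 15/8.

a_(n+2) = (n(n-1) + 5 n + 4) / ((n+1)(n+2)) * a_n; check: a_0 = 1, a_1 = 1, a_2 = 2, a_3 = 3/2, a_4 = 8/3, a_5 = 15/8


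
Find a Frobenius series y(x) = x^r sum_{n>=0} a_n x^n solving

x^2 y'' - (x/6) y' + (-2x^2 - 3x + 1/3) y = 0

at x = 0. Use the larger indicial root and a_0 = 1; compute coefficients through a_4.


Write in Frobenius form y'' + (p(x)/x) y' + (q(x)/x^2) y = 0:
  p(x) = -1/6,  q(x) = -2x^2 - 3x + 1/3.
Indicial equation: r(r-1) + (-1/6) r + (1/3) = 0 -> roots r_1 = 2/3, r_2 = 1/2.
Take r = r_1 = 2/3. Let y(x) = x^r sum_{n>=0} a_n x^n with a_0 = 1.
Substitute y = x^r sum a_n x^n and match x^{r+n}. The recurrence is
  D(n) a_n - 3 a_{n-1} - 2 a_{n-2} = 0,  where D(n) = (r+n)(r+n-1) + (-1/6)(r+n) + (1/3).
  a_n = [3 a_{n-1} + 2 a_{n-2}] / D(n).
Since the indicial polynomial factors as (r - r_1)(r - r_2), D(n) = (r_1 + n - r_1)(r_1 + n - r_2) = n(n + 1/6).
Evaluating step by step (a_0 = 1):
  n = 1: D(1) = 1(1 + 1/6) = 7/6; numerator = 3(1) = 3; a_1 = (3)/(7/6) = 18/7
  n = 2: D(2) = 2(2 + 1/6) = 13/3; numerator = 3(18/7) + 2(1) = 68/7; a_2 = (68/7)/(13/3) = 204/91
  n = 3: D(3) = 3(3 + 1/6) = 19/2; numerator = 3(204/91) + 2(18/7) = 1080/91; a_3 = (1080/91)/(19/2) = 2160/1729
  n = 4: D(4) = 4(4 + 1/6) = 50/3; numerator = 3(2160/1729) + 2(204/91) = 14232/1729; a_4 = (14232/1729)/(50/3) = 21348/43225

r = 2/3; a_0 = 1; a_1 = 18/7; a_2 = 204/91; a_3 = 2160/1729; a_4 = 21348/43225


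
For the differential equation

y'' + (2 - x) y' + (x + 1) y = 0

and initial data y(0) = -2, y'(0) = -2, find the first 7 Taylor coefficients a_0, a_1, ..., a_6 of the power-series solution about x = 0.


Ansatz: y(x) = sum_{n>=0} a_n x^n, so y'(x) = sum_{n>=1} n a_n x^(n-1) and y''(x) = sum_{n>=2} n(n-1) a_n x^(n-2).
Substitute into P(x) y'' + Q(x) y' + R(x) y = 0 with P(x) = 1, Q(x) = 2 - x, R(x) = x + 1, and match powers of x.
Initial conditions: a_0 = -2, a_1 = -2.
Setting the coefficient of each power of x to zero and solving order by order (substituting the coefficients already found):
  x^0: 2 a_2 + 2 a_1 + a_0 = 0  ->  2 a_2 = -2 a_1 - a_0 = 6  ->  a_2 = 3
  x^1: 6 a_3 + 4 a_2 + a_0 = 0  ->  6 a_3 = -4 a_2 - a_0 = -10  ->  a_3 = -5/3
  x^2: 12 a_4 + 6 a_3 - a_2 + a_1 = 0  ->  12 a_4 = -6 a_3 + a_2 - a_1 = 15  ->  a_4 = 5/4
  x^3: 20 a_5 + 8 a_4 - 2 a_3 + a_2 = 0  ->  20 a_5 = -8 a_4 + 2 a_3 - a_2 = -49/3  ->  a_5 = -49/60
  x^4: 30 a_6 + 10 a_5 - 3 a_4 + a_3 = 0  ->  30 a_6 = -10 a_5 + 3 a_4 - a_3 = 163/12  ->  a_6 = 163/360
Truncated series: y(x) = -2 - 2 x + 3 x^2 - (5/3) x^3 + (5/4) x^4 - (49/60) x^5 + (163/360) x^6 + O(x^7).

a_0 = -2; a_1 = -2; a_2 = 3; a_3 = -5/3; a_4 = 5/4; a_5 = -49/60; a_6 = 163/360


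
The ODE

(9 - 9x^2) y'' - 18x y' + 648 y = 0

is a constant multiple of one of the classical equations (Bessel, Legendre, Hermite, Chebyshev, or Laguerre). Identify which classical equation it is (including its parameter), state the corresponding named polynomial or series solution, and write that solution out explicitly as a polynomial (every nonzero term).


All three coefficients share the factor 9; dividing through by 9 gives  (1 - x^2) y'' - 2x y' + 72 y = 0.
This matches the Legendre equation (1 - x^2) y'' - 2x y' + n(n+1) y = 0 (note the -2x y' term) with n(n+1) = 72, so n = 8; the polynomial solution is P_8(x).
With y = sum_k a_k x^k, matching x^k gives (k+2)(k+1) a_{k+2} = [k(k+1) - n(n+1)] a_k = (k - 8)(k + 9) a_k. The right side vanishes at k = 8, so the series with the parity of 8 terminates at degree 8.
Standard normalization (P_n(1) = 1): leading coefficient (2n)!/(2^n (n!)^2) = 20922789888000/(256*1625702400) = 6435/128, so a_8 = 6435/128. Work downward with a_k = (k+1)(k+2) a_{k+2} / ((k - 8)(k + 9)):
  a_6 = (7)(8)(6435/128) / ((6 - 8)(6 + 9)) = (45045/16)/(-30) = -3003/32
  a_4 = (5)(6)(-3003/32) / ((4 - 8)(4 + 9)) = (-45045/16)/(-52) = 3465/64
  a_2 = (3)(4)(3465/64) / ((2 - 8)(2 + 9)) = (10395/16)/(-66) = -315/32
  a_0 = (1)(2)(-315/32) / ((0 - 8)(0 + 9)) = (-315/16)/(-72) = 35/128
Hence P_8(x) = 6435 x^8/128 - 3003 x^6/32 + 3465 x^4/64 - 315 x^2/32 + 35/128.

P_8(x); series = 6435 x^8/128 - 3003 x^6/32 + 3465 x^4/64 - 315 x^2/32 + 35/128


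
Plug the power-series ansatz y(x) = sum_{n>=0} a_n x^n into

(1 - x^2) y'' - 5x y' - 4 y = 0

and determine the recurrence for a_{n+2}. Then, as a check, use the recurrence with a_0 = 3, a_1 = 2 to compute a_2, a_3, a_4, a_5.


Substitute y = sum_n a_n x^n.
(1 - 1 x^2) y'' contributes (n+2)(n+1) a_{n+2} - n(n-1) a_n at x^n.
-5 x y'(x) contributes -5 n a_n at x^n.
-4 y(x) contributes -4 a_n at x^n.
Matching x^n: (n+2)(n+1) a_{n+2} + (-n(n-1) - 5 n - 4) a_n = 0.
Thus a_{n+2} = (n(n-1) + 5 n + 4) / ((n+1)(n+2)) * a_n.

Check with a_0 = 3, a_1 = 2 (apply the recurrence for n = 0, 1, 2, 3): a_0 = 3, a_1 = 2, a_2 = 6, a_3 = 3, a_4 = 8, a_5 = 15/4.

a_(n+2) = (n(n-1) + 5 n + 4) / ((n+1)(n+2)) * a_n; check: a_0 = 3, a_1 = 2, a_2 = 6, a_3 = 3, a_4 = 8, a_5 = 15/4


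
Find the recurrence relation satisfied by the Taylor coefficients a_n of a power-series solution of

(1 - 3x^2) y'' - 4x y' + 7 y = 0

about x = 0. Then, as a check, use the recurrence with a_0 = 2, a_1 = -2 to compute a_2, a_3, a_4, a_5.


Substitute y = sum_n a_n x^n.
(1 - 3 x^2) y'' contributes (n+2)(n+1) a_{n+2} - 3 n(n-1) a_n at x^n.
-4 x y'(x) contributes -4 n a_n at x^n.
7 y(x) contributes 7 a_n at x^n.
Matching x^n: (n+2)(n+1) a_{n+2} + (-3 n(n-1) - 4 n + 7) a_n = 0.
Thus a_{n+2} = (3 n(n-1) + 4 n - 7) / ((n+1)(n+2)) * a_n.

Check with a_0 = 2, a_1 = -2 (apply the recurrence for n = 0, 1, 2, 3): a_0 = 2, a_1 = -2, a_2 = -7, a_3 = 1, a_4 = -49/12, a_5 = 23/20.

a_(n+2) = (3 n(n-1) + 4 n - 7) / ((n+1)(n+2)) * a_n; check: a_0 = 2, a_1 = -2, a_2 = -7, a_3 = 1, a_4 = -49/12, a_5 = 23/20


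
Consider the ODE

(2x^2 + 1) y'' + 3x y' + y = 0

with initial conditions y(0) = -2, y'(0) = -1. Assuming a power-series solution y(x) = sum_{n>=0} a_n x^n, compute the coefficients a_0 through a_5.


Ansatz: y(x) = sum_{n>=0} a_n x^n, so y'(x) = sum_{n>=1} n a_n x^(n-1) and y''(x) = sum_{n>=2} n(n-1) a_n x^(n-2).
Substitute into P(x) y'' + Q(x) y' + R(x) y = 0 with P(x) = 2x^2 + 1, Q(x) = 3x, R(x) = 1, and match powers of x.
Initial conditions: a_0 = -2, a_1 = -1.
Setting the coefficient of each power of x to zero and solving order by order (substituting the coefficients already found):
  x^0: 2 a_2 + a_0 = 0  ->  2 a_2 = -a_0 = 2  ->  a_2 = 1
  x^1: 6 a_3 + 4 a_1 = 0  ->  6 a_3 = -4 a_1 = 4  ->  a_3 = 2/3
  x^2: 12 a_4 + 11 a_2 = 0  ->  12 a_4 = -11 a_2 = -11  ->  a_4 = -11/12
  x^3: 20 a_5 + 22 a_3 = 0  ->  20 a_5 = -22 a_3 = -44/3  ->  a_5 = -11/15
Truncated series: y(x) = -2 - x + x^2 + (2/3) x^3 - (11/12) x^4 - (11/15) x^5 + O(x^6).

a_0 = -2; a_1 = -1; a_2 = 1; a_3 = 2/3; a_4 = -11/12; a_5 = -11/15


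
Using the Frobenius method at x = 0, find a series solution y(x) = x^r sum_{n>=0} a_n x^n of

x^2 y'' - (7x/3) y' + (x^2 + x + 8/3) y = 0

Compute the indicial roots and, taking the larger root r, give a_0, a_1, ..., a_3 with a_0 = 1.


Write in Frobenius form y'' + (p(x)/x) y' + (q(x)/x^2) y = 0:
  p(x) = -7/3,  q(x) = x^2 + x + 8/3.
Indicial equation: r(r-1) + (-7/3) r + (8/3) = 0 -> roots r_1 = 2, r_2 = 4/3.
Take r = r_1 = 2. Let y(x) = x^r sum_{n>=0} a_n x^n with a_0 = 1.
Substitute y = x^r sum a_n x^n and match x^{r+n}. The recurrence is
  D(n) a_n + 1 a_{n-1} + 1 a_{n-2} = 0,  where D(n) = (r+n)(r+n-1) + (-7/3)(r+n) + (8/3).
  a_n = [-1 a_{n-1} - 1 a_{n-2}] / D(n).
Since the indicial polynomial factors as (r - r_1)(r - r_2), D(n) = (r_1 + n - r_1)(r_1 + n - r_2) = n(n + 2/3).
Evaluating step by step (a_0 = 1):
  n = 1: D(1) = 1(1 + 2/3) = 5/3; numerator = -1(1) = -1; a_1 = (-1)/(5/3) = -3/5
  n = 2: D(2) = 2(2 + 2/3) = 16/3; numerator = -1(-3/5) - 1(1) = -2/5; a_2 = (-2/5)/(16/3) = -3/40
  n = 3: D(3) = 3(3 + 2/3) = 11; numerator = -1(-3/40) - 1(-3/5) = 27/40; a_3 = (27/40)/(11) = 27/440

r = 2; a_0 = 1; a_1 = -3/5; a_2 = -3/40; a_3 = 27/440
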